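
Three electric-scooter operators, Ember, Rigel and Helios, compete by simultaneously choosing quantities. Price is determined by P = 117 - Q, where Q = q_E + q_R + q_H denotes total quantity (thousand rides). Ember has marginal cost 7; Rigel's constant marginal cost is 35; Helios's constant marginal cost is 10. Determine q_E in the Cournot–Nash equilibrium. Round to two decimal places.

Ember's profit: π_E = (117 - Q)q_E - (7q_E). Setting ∂π_E/∂q_E = 0: 110 - 2q_E - (q_R + q_H) = 0.
Rigel's first-order condition: 82 - 2q_R - (q_E + q_H) = 0.
Helios's first-order condition: 107 - 2q_H - (q_E + q_R) = 0.
Summing all 3 equations gives 299 − 4Q = 0, hence Q = 299/4.
Back-substituting: q_E = (110 − 299/4) = 141/4, q_R = (82 − 299/4) = 29/4, q_H = (107 − 299/4) = 129/4.

35.25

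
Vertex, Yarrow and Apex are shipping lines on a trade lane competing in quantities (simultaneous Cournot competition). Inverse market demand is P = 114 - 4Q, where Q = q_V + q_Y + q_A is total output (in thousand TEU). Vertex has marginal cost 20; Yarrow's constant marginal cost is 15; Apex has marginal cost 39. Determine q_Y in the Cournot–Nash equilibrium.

8

Vertex's profit: π_V = (114 - 4Q)q_V - (20q_V). Setting ∂π_V/∂q_V = 0: 94 - 8q_V - 4(q_Y + q_A) = 0.
Yarrow's profit: π_Y = (114 - 4Q)q_Y - (15q_Y). Setting ∂π_Y/∂q_Y = 0: 99 - 8q_Y - 4(q_V + q_A) = 0.
Apex's first-order condition: 75 - 8q_A - 4(q_V + q_Y) = 0.
Adding the 3 conditions: 268 − 8Q − 8Q = 0, i.e. Q = 67/4.
Back-substituting: q_V = (94 − 67)/4 = 27/4, q_Y = (99 − 67)/4 = 8, q_A = (75 − 67)/4 = 2.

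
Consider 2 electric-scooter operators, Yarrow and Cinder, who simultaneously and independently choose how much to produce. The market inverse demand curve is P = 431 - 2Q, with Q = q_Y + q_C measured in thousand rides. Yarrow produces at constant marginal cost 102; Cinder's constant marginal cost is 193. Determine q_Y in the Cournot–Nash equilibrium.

70

Yarrow's profit: π_Y = (431 - 2Q)q_Y - (102q_Y). Setting ∂π_Y/∂q_Y = 0: 329 - 4q_Y - 2(q_C) = 0.
Cinder's first-order condition: 238 - 4q_C - 2(q_Y) = 0.
Rearranging gives the reaction functions q_Y = (329 - 2q_C)/4 and q_C = (238 - 2q_Y)/4.
Substituting one into the other gives q_Y = 70 and q_C = 49/2.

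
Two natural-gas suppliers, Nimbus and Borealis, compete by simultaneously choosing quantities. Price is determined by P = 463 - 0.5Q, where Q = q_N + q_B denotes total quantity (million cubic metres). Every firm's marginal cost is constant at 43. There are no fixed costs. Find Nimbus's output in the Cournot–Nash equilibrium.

Each firm earns π_i = (463 - 0.5Q)q_i - 43q_i.
First-order condition (treating rivals' output as given): 420 - q_i - (1/2)q_j = 0.
With identical firms every q_j equals q_i, so q_j = q_i and 420 = (3/2)q_i, giving q_i = 280.

280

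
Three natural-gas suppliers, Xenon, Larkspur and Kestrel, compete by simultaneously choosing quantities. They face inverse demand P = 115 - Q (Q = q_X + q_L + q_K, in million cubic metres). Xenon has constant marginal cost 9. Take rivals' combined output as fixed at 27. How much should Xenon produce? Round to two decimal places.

39.50

With rivals' combined output fixed at 27, Xenon's profit is π_X = (115 - 27 - q_X)q_X - (9q_X) = (88 - q_X)q_X - (9q_X).
∂π_X/∂q_X = 79 - 2q_X = 0, so q_X = 79/2.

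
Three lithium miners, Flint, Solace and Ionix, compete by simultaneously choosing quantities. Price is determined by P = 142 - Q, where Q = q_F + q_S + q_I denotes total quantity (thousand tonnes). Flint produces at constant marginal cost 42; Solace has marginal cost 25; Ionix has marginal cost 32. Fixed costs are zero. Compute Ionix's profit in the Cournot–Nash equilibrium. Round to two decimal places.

798.06

Flint's profit: π_F = (142 - Q)q_F - (42q_F). Setting ∂π_F/∂q_F = 0: 100 - 2q_F - (q_S + q_I) = 0.
Solace's profit: π_S = (142 - Q)q_S - (25q_S). Setting ∂π_S/∂q_S = 0: 117 - 2q_S - (q_F + q_I) = 0.
Ionix's profit: π_I = (142 - Q)q_I - (32q_I). Setting ∂π_I/∂q_I = 0: 110 - 2q_I - (q_F + q_S) = 0.
Adding the 3 conditions: 327 − 2Q − 2Q = 0, i.e. Q = 327/4.
Back-substituting: q_F = (100 − 327/4) = 73/4, q_S = (117 − 327/4) = 141/4, q_I = (110 − 327/4) = 113/4.
Price P = 142 - 327/4 = 241/4.
Ionix's profit: (241/4 - 32)·(113/4) = 798.0625.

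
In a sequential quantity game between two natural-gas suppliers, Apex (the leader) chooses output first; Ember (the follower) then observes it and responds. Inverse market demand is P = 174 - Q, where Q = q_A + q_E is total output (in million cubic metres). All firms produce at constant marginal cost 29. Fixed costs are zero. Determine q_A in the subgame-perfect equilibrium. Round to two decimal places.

The follower Ember best-responds to any q_A: π_E = (174 - Q)q_E - 29q_E.
∂π_E/∂q_E = 145 - q_A - 2q_E = 0 gives the reaction function q_E = (145 - q_A)/2.
Apex substitutes q_E(q_A) into its own profit: π_A = q_A(174 - q_A - (145 - q_A)/2) - 29q_A = (203/2 - (1/2)q_A)q_A - 29q_A.
Maximising: ∂π_A/∂q_A = 145/2 - q_A = 0, giving q_A = 145/2.
Then q_E = (145 - 145/2)/2 = 145/4.

72.50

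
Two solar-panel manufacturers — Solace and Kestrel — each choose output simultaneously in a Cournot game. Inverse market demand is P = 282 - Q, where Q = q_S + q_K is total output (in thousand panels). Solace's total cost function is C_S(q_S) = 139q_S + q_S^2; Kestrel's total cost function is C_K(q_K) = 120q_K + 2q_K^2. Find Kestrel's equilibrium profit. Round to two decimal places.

Solace's profit: π_S = (282 - Q)q_S - (139q_S + q_S²). Setting ∂π_S/∂q_S = 0: 143 - 4q_S - (q_K) = 0.
Kestrel's profit: π_K = (282 - Q)q_K - (120q_K + 2q_K²). Setting ∂π_K/∂q_K = 0: 162 - 6q_K - (q_S) = 0.
So q_S = (143 - q_K)/4 and q_K = (162 - q_S)/6.
Substituting one into the other gives q_S = 696/23 and q_K = 505/23.
Price P = 282 - 1201/23 = 229.7826.
Kestrel's profit: 229.7826·(505/23) - 120·(505/23) - 2(505/23)² = 1446.2665.

1446.27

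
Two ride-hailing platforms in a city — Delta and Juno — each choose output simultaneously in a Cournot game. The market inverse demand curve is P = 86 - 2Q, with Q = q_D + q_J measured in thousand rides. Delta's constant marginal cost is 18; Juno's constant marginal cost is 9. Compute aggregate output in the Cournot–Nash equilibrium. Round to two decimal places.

Delta's profit: π_D = (86 - 2Q)q_D - (18q_D). Setting ∂π_D/∂q_D = 0: 68 - 4q_D - 2(q_J) = 0.
Juno's first-order condition: 77 - 4q_J - 2(q_D) = 0.
Rearranging gives the reaction functions q_D = (68 - 2q_J)/4 and q_J = (77 - 2q_D)/4.
Substituting one into the other gives q_D = 59/6 and q_J = 43/3.
Total output Q = 59/6 + 43/3 = 145/6.

24.17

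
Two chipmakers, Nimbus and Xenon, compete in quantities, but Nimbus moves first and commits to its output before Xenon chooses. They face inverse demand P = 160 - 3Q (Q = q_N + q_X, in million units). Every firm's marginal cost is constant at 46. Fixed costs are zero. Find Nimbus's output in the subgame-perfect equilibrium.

19

Solve by backward induction. Given q_N, the follower Xenon maximises π_X = (160 - 3q_N - 3q_X)q_X - 46q_X.
∂π_X/∂q_X = 114 - 3q_N - 6q_X = 0 gives the reaction function q_X = (114 - 3q_N)/6.
Nimbus substitutes q_X(q_N) into its own profit: π_N = q_N(160 - 3q_N - (114 - 3q_N)/2) - 46q_N = (103 - (3/2)q_N)q_N - 46q_N.
The leader's first-order condition 57 - 3q_N = 0 yields q_N = 19.
Then q_X = (114 - 3·19)/6 = 19/2.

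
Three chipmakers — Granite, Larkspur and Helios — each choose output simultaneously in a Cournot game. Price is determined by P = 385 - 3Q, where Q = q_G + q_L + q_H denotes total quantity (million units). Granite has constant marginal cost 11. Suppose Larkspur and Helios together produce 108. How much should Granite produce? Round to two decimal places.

8.33

With rivals' combined output fixed at 108, Granite's profit is π_G = (385 - 3·108 - 3q_G)q_G - (11q_G) = (61 - 3q_G)q_G - (11q_G).
∂π_G/∂q_G = 50 - 6q_G = 0, so q_G = 25/3.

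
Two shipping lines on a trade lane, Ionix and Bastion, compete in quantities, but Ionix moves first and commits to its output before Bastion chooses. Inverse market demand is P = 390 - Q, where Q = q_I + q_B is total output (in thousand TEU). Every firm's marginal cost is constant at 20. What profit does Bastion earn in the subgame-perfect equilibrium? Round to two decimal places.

8556.25

The follower Bastion best-responds to any q_I: π_B = (390 - Q)q_B - 20q_B.
Setting the follower's marginal profit to zero, 370 - q_I - 2q_B = 0, i.e. q_B = (370 - q_I)/2.
Ionix substitutes q_B(q_I) into its own profit: π_I = q_I(390 - q_I - (370 - q_I)/2) - 20q_I = (205 - (1/2)q_I)q_I - 20q_I.
The leader's first-order condition 185 - q_I = 0 yields q_I = 185.
Then q_B = (370 - 185)/2 = 185/2.
Price P = 390 - 555/2 = 225/2.
Bastion's profit: (225/2 - 20)·(185/2) = 8556.2500.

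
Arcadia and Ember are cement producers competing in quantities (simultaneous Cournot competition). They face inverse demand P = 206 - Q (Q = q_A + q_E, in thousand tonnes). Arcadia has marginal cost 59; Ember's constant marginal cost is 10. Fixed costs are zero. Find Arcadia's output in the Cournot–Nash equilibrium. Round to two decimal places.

32.67

Arcadia's profit: π_A = (206 - Q)q_A - (59q_A). Setting ∂π_A/∂q_A = 0: 147 - 2q_A - (q_E) = 0.
Ember's first-order condition: 196 - 2q_E - (q_A) = 0.
So q_A = (147 - q_E)/2 and q_E = (196 - q_A)/2.
Substituting one into the other gives q_A = 98/3 and q_E = 245/3.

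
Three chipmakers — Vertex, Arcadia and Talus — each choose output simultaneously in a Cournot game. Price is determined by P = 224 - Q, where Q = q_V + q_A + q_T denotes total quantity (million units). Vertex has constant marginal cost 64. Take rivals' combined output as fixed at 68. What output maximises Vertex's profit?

46

With rivals' combined output fixed at 68, Vertex's profit is π_V = (224 - 68 - q_V)q_V - (64q_V) = (156 - q_V)q_V - (64q_V).
∂π_V/∂q_V = 92 - 2q_V = 0, so q_V = 46.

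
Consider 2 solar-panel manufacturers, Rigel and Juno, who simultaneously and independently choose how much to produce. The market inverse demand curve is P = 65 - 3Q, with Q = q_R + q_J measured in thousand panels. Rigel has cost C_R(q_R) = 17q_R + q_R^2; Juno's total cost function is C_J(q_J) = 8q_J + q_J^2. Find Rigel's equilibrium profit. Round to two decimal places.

Rigel's profit: π_R = (65 - 3Q)q_R - (17q_R + q_R²). Setting ∂π_R/∂q_R = 0: 48 - 8q_R - 3(q_J) = 0.
Juno's first-order condition: 57 - 8q_J - 3(q_R) = 0.
So q_R = (48 - 3q_J)/8 and q_J = (57 - 3q_R)/8.
Substituting one into the other gives q_R = 213/55 and q_J = 312/55.
Price P = 65 - 3·(105/11) = 400/11.
Rigel's profit: (400/11)·(213/55) - 17·(213/55) - (213/55)² = 59.9921.

59.99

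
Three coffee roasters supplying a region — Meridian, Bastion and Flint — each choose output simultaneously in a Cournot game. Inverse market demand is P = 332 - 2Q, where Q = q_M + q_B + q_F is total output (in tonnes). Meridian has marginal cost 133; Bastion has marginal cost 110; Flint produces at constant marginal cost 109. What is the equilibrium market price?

Meridian's profit: π_M = (332 - 2Q)q_M - (133q_M). Setting ∂π_M/∂q_M = 0: 199 - 4q_M - 2(q_B + q_F) = 0.
Bastion's profit: π_B = (332 - 2Q)q_B - (110q_B). Setting ∂π_B/∂q_B = 0: 222 - 4q_B - 2(q_M + q_F) = 0.
Flint's profit: π_F = (332 - 2Q)q_F - (109q_F). Setting ∂π_F/∂q_F = 0: 223 - 4q_F - 2(q_M + q_B) = 0.
Summing all 3 equations gives 644 − 8Q = 0, hence Q = 161/2.
Back-substituting: q_M = (199 − 161)/2 = 19, q_B = (222 − 161)/2 = 61/2, q_F = (223 − 161)/2 = 31.
Total output Q = 161/2, so price P = 332 - 2·(161/2) = 171.

171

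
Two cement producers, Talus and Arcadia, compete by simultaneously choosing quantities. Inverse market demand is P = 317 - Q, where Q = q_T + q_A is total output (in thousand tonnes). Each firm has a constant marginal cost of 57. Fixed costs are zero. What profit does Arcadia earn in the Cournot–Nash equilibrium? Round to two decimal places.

A representative firm's profit is π_i = q_i(317 - Q) - 57q_i.
Setting ∂π_i/∂q_i = 0 with rivals' quantities fixed: 260 - 2q_i - q_j = 0.
By symmetry each firm produces the same amount; substituting q_j = q_i yields q_i = 260/3.
Price P = 317 - 520/3 = 431/3.
Arcadia's profit: (431/3 - 57)·(260/3) = 7511.1111.

7511.11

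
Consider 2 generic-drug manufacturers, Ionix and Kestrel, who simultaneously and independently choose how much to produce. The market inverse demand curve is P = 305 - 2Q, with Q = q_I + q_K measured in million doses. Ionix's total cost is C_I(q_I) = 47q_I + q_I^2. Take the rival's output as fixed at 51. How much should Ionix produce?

With the rival's output fixed at 51, Ionix's profit is π_I = (305 - 2·51 - 2q_I)q_I - (47q_I + q_I²) = (203 - 2q_I)q_I - (47q_I + q_I²).
∂π_I/∂q_I = 156 - 6q_I = 0, so q_I = 26.

26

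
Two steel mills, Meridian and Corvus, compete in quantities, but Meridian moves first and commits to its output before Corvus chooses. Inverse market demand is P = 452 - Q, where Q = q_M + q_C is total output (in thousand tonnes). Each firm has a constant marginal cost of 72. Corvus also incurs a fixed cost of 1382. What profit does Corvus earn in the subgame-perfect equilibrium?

The follower Corvus best-responds to any q_M: π_C = (452 - Q)q_C - 72q_C.
Follower FOC: 380 - q_M - 2q_C = 0, so q_C(q_M) = (380 - q_M)/2.
The leader anticipates this reaction. Substituting into P = 452 - Q gives P = 262 - (1/2)q_M, so π_M = (262 - (1/2)q_M)q_M - 72q_M.
Leader FOC: 190 - q_M = 0, so q_M = 190.
Then q_C = (380 - 190)/2 = 95.
Price P = 452 - 285 = 167.
Corvus's profit: (167 - 72)·95 - 1382 = 7643.

7643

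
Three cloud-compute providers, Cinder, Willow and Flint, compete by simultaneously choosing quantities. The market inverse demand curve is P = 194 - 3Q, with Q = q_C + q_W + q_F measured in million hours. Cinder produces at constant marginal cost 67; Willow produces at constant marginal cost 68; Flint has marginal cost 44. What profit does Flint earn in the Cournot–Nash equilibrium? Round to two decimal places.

808.52

Cinder's profit: π_C = (194 - 3Q)q_C - (67q_C). Setting ∂π_C/∂q_C = 0: 127 - 6q_C - 3(q_W + q_F) = 0.
Willow's first-order condition: 126 - 6q_W - 3(q_C + q_F) = 0.
Flint's profit: π_F = (194 - 3Q)q_F - (44q_F). Setting ∂π_F/∂q_F = 0: 150 - 6q_F - 3(q_C + q_W) = 0.
Adding the 3 conditions: 403 − 6Q − 6Q = 0, i.e. Q = 403/12.
Back-substituting: q_C = (127 − 403/4)/3 = 35/4, q_W = (126 − 403/4)/3 = 101/12, q_F = (150 − 403/4)/3 = 197/12.
Price P = 194 - 3·(403/12) = 373/4.
Flint's profit: (373/4 - 44)·(197/12) = 808.5208.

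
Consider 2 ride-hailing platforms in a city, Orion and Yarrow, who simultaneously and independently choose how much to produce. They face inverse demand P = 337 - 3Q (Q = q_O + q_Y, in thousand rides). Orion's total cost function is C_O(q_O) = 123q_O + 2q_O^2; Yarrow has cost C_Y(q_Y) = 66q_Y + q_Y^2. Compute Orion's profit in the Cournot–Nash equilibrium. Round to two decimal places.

801.63

Orion's profit: π_O = (337 - 3Q)q_O - (123q_O + 2q_O²). Setting ∂π_O/∂q_O = 0: 214 - 10q_O - 3(q_Y) = 0.
Yarrow's profit: π_Y = (337 - 3Q)q_Y - (66q_Y + q_Y²). Setting ∂π_Y/∂q_Y = 0: 271 - 8q_Y - 3(q_O) = 0.
Best responses: q_O = (214 - 3q_Y)/10, q_Y = (271 - 3q_O)/8.
Substituting one into the other gives q_O = 899/71 and q_Y = 29.1268.
Price P = 337 - 3·41.7887 = 211.6338.
Orion's profit: 211.6338·(899/71) - 123·(899/71) - 2(899/71)² = 801.6277.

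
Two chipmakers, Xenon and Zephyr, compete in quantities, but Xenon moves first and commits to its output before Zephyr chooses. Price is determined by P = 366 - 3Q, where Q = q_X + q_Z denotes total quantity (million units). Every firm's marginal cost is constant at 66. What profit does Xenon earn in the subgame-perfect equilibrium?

3750

Solve by backward induction. Given q_X, the follower Zephyr maximises π_Z = (366 - 3q_X - 3q_Z)q_Z - 66q_Z.
∂π_Z/∂q_Z = 300 - 3q_X - 6q_Z = 0 gives the reaction function q_Z = (300 - 3q_X)/6.
The leader anticipates this reaction. Substituting into P = 366 - 3Q gives P = 216 - (3/2)q_X, so π_X = (216 - (3/2)q_X)q_X - 66q_X.
Leader FOC: 150 - 3q_X = 0, so q_X = 50.
Then q_Z = (300 - 3·50)/6 = 25.
Price P = 366 - 3·75 = 141.
Xenon's profit: (141 - 66)·50 = 3750.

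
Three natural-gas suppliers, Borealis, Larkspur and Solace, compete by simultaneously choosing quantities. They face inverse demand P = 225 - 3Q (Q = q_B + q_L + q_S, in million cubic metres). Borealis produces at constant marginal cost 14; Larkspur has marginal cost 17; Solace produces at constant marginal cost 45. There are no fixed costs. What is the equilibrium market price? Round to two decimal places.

75.25

Borealis's profit: π_B = (225 - 3Q)q_B - (14q_B). Setting ∂π_B/∂q_B = 0: 211 - 6q_B - 3(q_L + q_S) = 0.
Larkspur's first-order condition: 208 - 6q_L - 3(q_B + q_S) = 0.
Solace's first-order condition: 180 - 6q_S - 3(q_B + q_L) = 0.
Adding the 3 first-order conditions: 599 − 12Q = 0, so Q = 599/12.
Back-substituting: q_B = (211 − 599/4)/3 = 245/12, q_L = (208 − 599/4)/3 = 233/12, q_S = (180 − 599/4)/3 = 121/12.
Total output Q = 599/12, so price P = 225 - 3·(599/12) = 301/4.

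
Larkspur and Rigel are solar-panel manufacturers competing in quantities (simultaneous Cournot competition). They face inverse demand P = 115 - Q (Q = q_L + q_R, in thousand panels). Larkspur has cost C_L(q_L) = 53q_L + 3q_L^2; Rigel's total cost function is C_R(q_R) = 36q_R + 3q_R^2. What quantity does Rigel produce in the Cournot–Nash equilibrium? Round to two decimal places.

Larkspur's profit: π_L = (115 - Q)q_L - (53q_L + 3q_L²). Setting ∂π_L/∂q_L = 0: 62 - 8q_L - (q_R) = 0.
Rigel's profit: π_R = (115 - Q)q_R - (36q_R + 3q_R²). Setting ∂π_R/∂q_R = 0: 79 - 8q_R - (q_L) = 0.
Best responses: q_L = (62 - q_R)/8, q_R = (79 - q_L)/8.
Solving the pair: q_L = 139/21, q_R = 190/21.

9.05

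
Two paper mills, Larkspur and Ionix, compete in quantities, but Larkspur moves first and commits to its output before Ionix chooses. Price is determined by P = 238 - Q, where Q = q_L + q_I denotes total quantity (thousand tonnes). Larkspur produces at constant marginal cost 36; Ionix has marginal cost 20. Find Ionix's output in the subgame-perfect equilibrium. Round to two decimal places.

62.50

The follower Ionix best-responds to any q_L: π_I = (238 - Q)q_I - 20q_I.
∂π_I/∂q_I = 218 - q_L - 2q_I = 0 gives the reaction function q_I = (218 - q_L)/2.
The leader anticipates this reaction. Substituting into P = 238 - Q gives P = 129 - (1/2)q_L, so π_L = (129 - (1/2)q_L)q_L - 36q_L.
The leader's first-order condition 93 - q_L = 0 yields q_L = 93.
Then q_I = (218 - 93)/2 = 125/2.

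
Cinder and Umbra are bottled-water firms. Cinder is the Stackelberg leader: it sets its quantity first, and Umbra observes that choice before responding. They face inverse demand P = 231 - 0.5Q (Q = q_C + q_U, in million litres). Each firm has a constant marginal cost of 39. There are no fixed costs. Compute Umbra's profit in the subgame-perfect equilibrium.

Solve by backward induction. Given q_C, the follower Umbra maximises π_U = (231 - (1/2)q_C - (1/2)q_U)q_U - 39q_U.
∂π_U/∂q_U = 192 - (1/2)q_C - q_U = 0 gives the reaction function q_U = (192 - (1/2)q_C).
The leader anticipates this reaction. Substituting into P = 231 - 0.5Q gives P = 135 - (1/4)q_C, so π_C = (135 - (1/4)q_C)q_C - 39q_C.
The leader's first-order condition 96 - (1/2)q_C = 0 yields q_C = 192.
Then q_U = (192 - (1/2)·192) = 96.
Price P = 231 - (1/2)·288 = 87.
Umbra's profit: (87 - 39)·96 = 4608.

4608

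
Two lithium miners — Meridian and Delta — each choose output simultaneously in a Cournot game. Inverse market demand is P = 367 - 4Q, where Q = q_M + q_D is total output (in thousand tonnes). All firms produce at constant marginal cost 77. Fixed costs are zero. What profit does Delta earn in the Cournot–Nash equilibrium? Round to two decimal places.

2336.11

Each firm earns π_i = (367 - 4Q)q_i - 77q_i.
First-order condition (treating rivals' output as given): 290 - 8q_i - 4q_j = 0.
With identical firms every q_j equals q_i, so q_j = q_i and 290 = 12q_i, giving q_i = 145/6.
Price P = 367 - 4·(145/3) = 521/3.
Delta's profit: (521/3 - 77)·(145/6) = 2336.1111.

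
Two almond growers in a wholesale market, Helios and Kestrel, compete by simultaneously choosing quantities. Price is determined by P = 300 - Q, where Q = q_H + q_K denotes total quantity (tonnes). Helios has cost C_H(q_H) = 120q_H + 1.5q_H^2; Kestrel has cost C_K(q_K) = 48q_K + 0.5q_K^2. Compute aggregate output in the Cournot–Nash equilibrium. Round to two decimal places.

97.71

Helios's profit: π_H = (300 - Q)q_H - (120q_H + (3/2)q_H²). Setting ∂π_H/∂q_H = 0: 180 - 5q_H - (q_K) = 0.
Kestrel's profit: π_K = (300 - Q)q_K - (48q_K + (1/2)q_K²). Setting ∂π_K/∂q_K = 0: 252 - 3q_K - (q_H) = 0.
Best responses: q_H = (180 - q_K)/5, q_K = (252 - q_H)/3.
Substituting one into the other gives q_H = 144/7 and q_K = 540/7.
Total output Q = 144/7 + 540/7 = 684/7.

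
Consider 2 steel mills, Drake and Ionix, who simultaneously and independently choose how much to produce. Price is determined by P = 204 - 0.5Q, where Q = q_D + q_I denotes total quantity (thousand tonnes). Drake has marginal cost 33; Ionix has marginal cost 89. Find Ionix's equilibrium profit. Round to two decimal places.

Drake's profit: π_D = (204 - 0.5Q)q_D - (33q_D). Setting ∂π_D/∂q_D = 0: 171 - q_D - (1/2)(q_I) = 0.
Ionix's profit: π_I = (204 - 0.5Q)q_I - (89q_I). Setting ∂π_I/∂q_I = 0: 115 - q_I - (1/2)(q_D) = 0.
So q_D = (171 - (1/2)q_I) and q_I = (115 - (1/2)q_D).
Solving the pair: q_D = 454/3, q_I = 118/3.
Price P = 204 - (1/2)·(572/3) = 326/3.
Ionix's profit: (326/3 - 89)·(118/3) = 773.5556.

773.56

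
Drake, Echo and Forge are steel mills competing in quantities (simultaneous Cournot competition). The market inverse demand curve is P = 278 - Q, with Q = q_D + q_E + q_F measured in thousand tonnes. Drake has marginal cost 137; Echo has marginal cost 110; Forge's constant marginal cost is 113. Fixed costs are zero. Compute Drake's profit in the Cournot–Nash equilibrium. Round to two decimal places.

Drake's profit: π_D = (278 - Q)q_D - (137q_D). Setting ∂π_D/∂q_D = 0: 141 - 2q_D - (q_E + q_F) = 0.
Echo's profit: π_E = (278 - Q)q_E - (110q_E). Setting ∂π_E/∂q_E = 0: 168 - 2q_E - (q_D + q_F) = 0.
Forge's profit: π_F = (278 - Q)q_F - (113q_F). Setting ∂π_F/∂q_F = 0: 165 - 2q_F - (q_D + q_E) = 0.
Summing all 3 equations gives 474 − 4Q = 0, hence Q = 237/2.
Back-substituting: q_D = (141 − 237/2) = 45/2, q_E = (168 − 237/2) = 99/2, q_F = (165 − 237/2) = 93/2.
Price P = 278 - 237/2 = 319/2.
Drake's profit: (319/2 - 137)·(45/2) = 506.2500.

506.25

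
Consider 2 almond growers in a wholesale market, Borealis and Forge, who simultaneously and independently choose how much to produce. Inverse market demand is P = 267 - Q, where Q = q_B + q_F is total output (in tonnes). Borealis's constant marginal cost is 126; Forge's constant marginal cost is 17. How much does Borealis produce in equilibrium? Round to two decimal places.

Borealis's profit: π_B = (267 - Q)q_B - (126q_B). Setting ∂π_B/∂q_B = 0: 141 - 2q_B - (q_F) = 0.
Forge's first-order condition: 250 - 2q_F - (q_B) = 0.
Rearranging gives the reaction functions q_B = (141 - q_F)/2 and q_F = (250 - q_B)/2.
Solving the pair: q_B = 32/3, q_F = 359/3.

10.67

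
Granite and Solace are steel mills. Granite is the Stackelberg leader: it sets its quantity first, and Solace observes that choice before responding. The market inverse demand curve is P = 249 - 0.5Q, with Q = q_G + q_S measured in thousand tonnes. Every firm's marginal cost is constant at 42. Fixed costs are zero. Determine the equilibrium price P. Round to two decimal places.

93.75

Solve by backward induction. Given q_G, the follower Solace maximises π_S = (249 - (1/2)q_G - (1/2)q_S)q_S - 42q_S.
∂π_S/∂q_S = 207 - (1/2)q_G - q_S = 0 gives the reaction function q_S = (207 - (1/2)q_G).
Granite substitutes q_S(q_G) into its own profit: π_G = q_G(249 - (1/2)q_G - (207 - (1/2)q_G)/2) - 42q_G = (291/2 - (1/4)q_G)q_G - 42q_G.
The leader's first-order condition 207/2 - (1/2)q_G = 0 yields q_G = 207.
Then q_S = (207 - (1/2)·207) = 207/2.
Total output Q = 621/2, so price P = 249 - (1/2)·(621/2) = 375/4.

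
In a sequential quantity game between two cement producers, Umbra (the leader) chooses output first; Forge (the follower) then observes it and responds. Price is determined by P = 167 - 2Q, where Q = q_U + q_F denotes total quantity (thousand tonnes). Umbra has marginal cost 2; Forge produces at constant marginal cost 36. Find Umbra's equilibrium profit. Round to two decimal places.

2475.06

Solve by backward induction. Given q_U, the follower Forge maximises π_F = (167 - 2q_U - 2q_F)q_F - 36q_F.
Setting the follower's marginal profit to zero, 131 - 2q_U - 4q_F = 0, i.e. q_F = (131 - 2q_U)/4.
The leader anticipates this reaction. Substituting into P = 167 - 2Q gives P = 203/2 - q_U, so π_U = (203/2 - q_U)q_U - 2q_U.
Maximising: ∂π_U/∂q_U = 199/2 - 2q_U = 0, giving q_U = 199/4.
Then q_F = (131 - 2·(199/4))/4 = 63/8.
Price P = 167 - 2·(461/8) = 207/4.
Umbra's profit: (207/4 - 2)·(199/4) = 2475.0625.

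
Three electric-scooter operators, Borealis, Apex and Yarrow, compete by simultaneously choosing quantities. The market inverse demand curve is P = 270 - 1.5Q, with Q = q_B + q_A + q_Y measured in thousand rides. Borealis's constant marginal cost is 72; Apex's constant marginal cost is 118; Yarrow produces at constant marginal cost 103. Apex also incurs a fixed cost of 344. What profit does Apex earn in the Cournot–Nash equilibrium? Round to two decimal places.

Borealis's profit: π_B = (270 - 1.5Q)q_B - (72q_B). Setting ∂π_B/∂q_B = 0: 198 - 3q_B - (3/2)(q_A + q_Y) = 0.
Apex's profit: π_A = (270 - 1.5Q)q_A - (118q_A). Setting ∂π_A/∂q_A = 0: 152 - 3q_A - (3/2)(q_B + q_Y) = 0.
Yarrow's first-order condition: 167 - 3q_Y - (3/2)(q_B + q_A) = 0.
Adding the 3 first-order conditions: 517 − 6Q = 0, so Q = 517/6.
Back-substituting: q_B = (198 − 517/4)/(3/2) = 275/6, q_A = (152 − 517/4)/(3/2) = 91/6, q_Y = (167 − 517/4)/(3/2) = 151/6.
Price P = 270 - (3/2)·(517/6) = 563/4.
Apex's profit: (563/4 - 118)·(91/6) - 344 = 25/24.

1.04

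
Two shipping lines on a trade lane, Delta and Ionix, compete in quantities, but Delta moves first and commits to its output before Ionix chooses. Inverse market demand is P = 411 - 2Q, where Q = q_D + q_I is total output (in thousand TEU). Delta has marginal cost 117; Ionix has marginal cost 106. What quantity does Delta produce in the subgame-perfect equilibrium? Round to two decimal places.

70.75

Solve by backward induction. Given q_D, the follower Ionix maximises π_I = (411 - 2q_D - 2q_I)q_I - 106q_I.
∂π_I/∂q_I = 305 - 2q_D - 4q_I = 0 gives the reaction function q_I = (305 - 2q_D)/4.
Delta substitutes q_I(q_D) into its own profit: π_D = q_D(411 - 2q_D - (305 - 2q_D)/2) - 117q_D = (517/2 - q_D)q_D - 117q_D.
The leader's first-order condition 283/2 - 2q_D = 0 yields q_D = 283/4.
Then q_I = (305 - 2·(283/4))/4 = 327/8.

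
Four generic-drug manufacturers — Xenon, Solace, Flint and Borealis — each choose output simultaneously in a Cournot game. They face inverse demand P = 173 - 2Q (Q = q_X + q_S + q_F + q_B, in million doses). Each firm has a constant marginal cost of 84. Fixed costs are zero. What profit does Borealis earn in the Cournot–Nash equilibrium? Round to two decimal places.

Each firm earns π_i = (173 - 2Q)q_i - 84q_i.
First-order condition (treating rivals' output as given): 89 - 4q_i - 2·Σ_{j≠i} q_j = 0.
With identical firms every q_j equals q_i, so Σ_{j≠i} q_j = 3q_i and 89 = 10q_i, giving q_i = 89/10.
Price P = 173 - 2·(178/5) = 509/5.
Borealis's profit: (509/5 - 84)·(89/10) = 158.4200.

158.42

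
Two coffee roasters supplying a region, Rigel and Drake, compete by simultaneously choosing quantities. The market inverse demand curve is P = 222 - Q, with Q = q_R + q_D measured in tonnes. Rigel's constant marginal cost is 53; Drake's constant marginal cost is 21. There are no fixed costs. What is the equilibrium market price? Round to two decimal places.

Rigel's profit: π_R = (222 - Q)q_R - (53q_R). Setting ∂π_R/∂q_R = 0: 169 - 2q_R - (q_D) = 0.
Drake's profit: π_D = (222 - Q)q_D - (21q_D). Setting ∂π_D/∂q_D = 0: 201 - 2q_D - (q_R) = 0.
Rearranging gives the reaction functions q_R = (169 - q_D)/2 and q_D = (201 - q_R)/2.
Substituting one into the other gives q_R = 137/3 and q_D = 233/3.
Total output Q = 370/3, so price P = 222 - 370/3 = 296/3.

98.67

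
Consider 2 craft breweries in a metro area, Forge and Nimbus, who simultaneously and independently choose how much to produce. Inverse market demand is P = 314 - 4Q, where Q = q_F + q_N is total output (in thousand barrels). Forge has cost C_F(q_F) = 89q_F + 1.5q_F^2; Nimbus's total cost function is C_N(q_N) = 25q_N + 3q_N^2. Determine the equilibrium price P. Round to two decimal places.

Forge's profit: π_F = (314 - 4Q)q_F - (89q_F + (3/2)q_F²). Setting ∂π_F/∂q_F = 0: 225 - 11q_F - 4(q_N) = 0.
Nimbus's profit: π_N = (314 - 4Q)q_N - (25q_N + 3q_N²). Setting ∂π_N/∂q_N = 0: 289 - 14q_N - 4(q_F) = 0.
Rearranging gives the reaction functions q_F = (225 - 4q_N)/11 and q_N = (289 - 4q_F)/14.
Solving the pair: q_F = 997/69, q_N = 16.5145.
Total output Q = 30.9638, so price P = 314 - 4·30.9638 = 190.1449.

190.14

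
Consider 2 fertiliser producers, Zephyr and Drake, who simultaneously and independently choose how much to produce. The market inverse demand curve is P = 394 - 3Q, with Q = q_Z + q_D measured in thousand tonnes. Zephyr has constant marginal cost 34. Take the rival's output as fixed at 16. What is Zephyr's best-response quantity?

52

With the rival's output fixed at 16, Zephyr's profit is π_Z = (394 - 3·16 - 3q_Z)q_Z - (34q_Z) = (346 - 3q_Z)q_Z - (34q_Z).
∂π_Z/∂q_Z = 312 - 6q_Z = 0, so q_Z = 52.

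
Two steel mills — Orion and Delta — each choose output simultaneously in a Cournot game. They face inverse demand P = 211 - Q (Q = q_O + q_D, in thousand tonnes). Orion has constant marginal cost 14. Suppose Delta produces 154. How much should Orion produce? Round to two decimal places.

21.50

With the rival's output fixed at 154, Orion's profit is π_O = (211 - 154 - q_O)q_O - (14q_O) = (57 - q_O)q_O - (14q_O).
∂π_O/∂q_O = 43 - 2q_O = 0, so q_O = 43/2.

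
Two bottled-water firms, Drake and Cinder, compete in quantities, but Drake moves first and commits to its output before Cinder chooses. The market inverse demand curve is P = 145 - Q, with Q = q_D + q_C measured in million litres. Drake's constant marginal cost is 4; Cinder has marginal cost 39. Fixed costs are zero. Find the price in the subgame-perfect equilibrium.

48

The follower Cinder best-responds to any q_D: π_C = (145 - Q)q_C - 39q_C.
Setting the follower's marginal profit to zero, 106 - q_D - 2q_C = 0, i.e. q_C = (106 - q_D)/2.
The leader anticipates this reaction. Substituting into P = 145 - Q gives P = 92 - (1/2)q_D, so π_D = (92 - (1/2)q_D)q_D - 4q_D.
The leader's first-order condition 88 - q_D = 0 yields q_D = 88.
Then q_C = (106 - 88)/2 = 9.
Total output Q = 97, so price P = 145 - 97 = 48.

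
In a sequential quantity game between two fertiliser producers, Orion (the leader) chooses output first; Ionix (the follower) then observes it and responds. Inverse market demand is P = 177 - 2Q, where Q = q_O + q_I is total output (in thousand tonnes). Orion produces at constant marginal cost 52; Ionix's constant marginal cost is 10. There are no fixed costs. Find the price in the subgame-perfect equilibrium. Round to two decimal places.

72.75

The follower Ionix best-responds to any q_O: π_I = (177 - 2Q)q_I - 10q_I.
Follower FOC: 167 - 2q_O - 4q_I = 0, so q_I(q_O) = (167 - 2q_O)/4.
The leader anticipates this reaction. Substituting into P = 177 - 2Q gives P = 187/2 - q_O, so π_O = (187/2 - q_O)q_O - 52q_O.
Leader FOC: 83/2 - 2q_O = 0, so q_O = 83/4.
Then q_I = (167 - 2·(83/4))/4 = 251/8.
Total output Q = 417/8, so price P = 177 - 2·(417/8) = 291/4.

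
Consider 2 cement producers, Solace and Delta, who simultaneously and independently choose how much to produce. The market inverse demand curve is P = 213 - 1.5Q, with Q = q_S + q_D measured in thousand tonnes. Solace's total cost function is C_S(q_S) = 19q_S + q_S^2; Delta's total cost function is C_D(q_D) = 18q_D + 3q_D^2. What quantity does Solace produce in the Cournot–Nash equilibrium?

Solace's profit: π_S = (213 - 1.5Q)q_S - (19q_S + q_S²). Setting ∂π_S/∂q_S = 0: 194 - 5q_S - (3/2)(q_D) = 0.
Delta's profit: π_D = (213 - 1.5Q)q_D - (18q_D + 3q_D²). Setting ∂π_D/∂q_D = 0: 195 - 9q_D - (3/2)(q_S) = 0.
Rearranging gives the reaction functions q_S = (194 - (3/2)q_D)/5 and q_D = (195 - (3/2)q_S)/9.
Solving the pair: q_S = 34, q_D = 16.

34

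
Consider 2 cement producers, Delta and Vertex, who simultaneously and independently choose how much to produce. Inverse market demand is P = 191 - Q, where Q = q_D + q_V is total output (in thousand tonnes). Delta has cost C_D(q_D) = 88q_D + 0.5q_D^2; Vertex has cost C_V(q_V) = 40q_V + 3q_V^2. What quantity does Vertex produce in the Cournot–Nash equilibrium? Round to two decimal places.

Delta's profit: π_D = (191 - Q)q_D - (88q_D + (1/2)q_D²). Setting ∂π_D/∂q_D = 0: 103 - 3q_D - (q_V) = 0.
Vertex's profit: π_V = (191 - Q)q_V - (40q_V + 3q_V²). Setting ∂π_V/∂q_V = 0: 151 - 8q_V - (q_D) = 0.
Rearranging gives the reaction functions q_D = (103 - q_V)/3 and q_V = (151 - q_D)/8.
Substituting one into the other gives q_D = 673/23 and q_V = 350/23.

15.22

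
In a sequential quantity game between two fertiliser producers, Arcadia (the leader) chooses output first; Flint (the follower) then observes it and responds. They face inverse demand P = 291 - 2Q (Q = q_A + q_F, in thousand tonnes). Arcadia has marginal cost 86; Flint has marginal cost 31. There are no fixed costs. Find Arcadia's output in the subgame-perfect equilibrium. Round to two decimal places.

37.50

The follower Flint best-responds to any q_A: π_F = (291 - 2Q)q_F - 31q_F.
Follower FOC: 260 - 2q_A - 4q_F = 0, so q_F(q_A) = (260 - 2q_A)/4.
Arcadia substitutes q_F(q_A) into its own profit: π_A = q_A(291 - 2q_A - (260 - 2q_A)/2) - 86q_A = (161 - q_A)q_A - 86q_A.
Leader FOC: 75 - 2q_A = 0, so q_A = 75/2.
Then q_F = (260 - 2·(75/2))/4 = 185/4.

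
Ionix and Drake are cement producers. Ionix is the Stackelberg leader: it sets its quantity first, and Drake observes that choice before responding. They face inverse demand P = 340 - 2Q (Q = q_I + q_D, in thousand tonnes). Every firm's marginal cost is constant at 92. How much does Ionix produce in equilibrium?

Solve by backward induction. Given q_I, the follower Drake maximises π_D = (340 - 2q_I - 2q_D)q_D - 92q_D.
∂π_D/∂q_D = 248 - 2q_I - 4q_D = 0 gives the reaction function q_D = (248 - 2q_I)/4.
Ionix substitutes q_D(q_I) into its own profit: π_I = q_I(340 - 2q_I - (248 - 2q_I)/2) - 92q_I = (216 - q_I)q_I - 92q_I.
The leader's first-order condition 124 - 2q_I = 0 yields q_I = 62.
Then q_D = (248 - 2·62)/4 = 31.

62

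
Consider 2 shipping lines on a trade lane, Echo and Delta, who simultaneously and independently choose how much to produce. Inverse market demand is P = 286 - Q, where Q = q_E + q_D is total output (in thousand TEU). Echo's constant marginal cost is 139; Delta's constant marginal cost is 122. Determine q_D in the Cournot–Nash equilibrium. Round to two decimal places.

60.33

Echo's profit: π_E = (286 - Q)q_E - (139q_E). Setting ∂π_E/∂q_E = 0: 147 - 2q_E - (q_D) = 0.
Delta's first-order condition: 164 - 2q_D - (q_E) = 0.
So q_E = (147 - q_D)/2 and q_D = (164 - q_E)/2.
Substituting one into the other gives q_E = 130/3 and q_D = 181/3.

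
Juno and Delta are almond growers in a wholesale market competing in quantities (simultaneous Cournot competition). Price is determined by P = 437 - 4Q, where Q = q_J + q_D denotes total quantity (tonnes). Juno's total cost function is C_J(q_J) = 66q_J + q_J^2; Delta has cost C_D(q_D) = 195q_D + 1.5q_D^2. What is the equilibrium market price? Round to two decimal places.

264.70

Juno's profit: π_J = (437 - 4Q)q_J - (66q_J + q_J²). Setting ∂π_J/∂q_J = 0: 371 - 10q_J - 4(q_D) = 0.
Delta's first-order condition: 242 - 11q_D - 4(q_J) = 0.
So q_J = (371 - 4q_D)/10 and q_D = (242 - 4q_J)/11.
Substituting one into the other gives q_J = 33.1170 and q_D = 468/47.
Total output Q = 43.0745, so price P = 437 - 4·43.0745 = 264.7021.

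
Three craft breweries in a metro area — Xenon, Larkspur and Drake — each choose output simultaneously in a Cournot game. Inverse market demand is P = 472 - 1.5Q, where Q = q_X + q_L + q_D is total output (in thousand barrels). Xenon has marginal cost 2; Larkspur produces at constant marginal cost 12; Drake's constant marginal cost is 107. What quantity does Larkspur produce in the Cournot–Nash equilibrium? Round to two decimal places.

90.83

Xenon's profit: π_X = (472 - 1.5Q)q_X - (2q_X). Setting ∂π_X/∂q_X = 0: 470 - 3q_X - (3/2)(q_L + q_D) = 0.
Larkspur's first-order condition: 460 - 3q_L - (3/2)(q_X + q_D) = 0.
Drake's profit: π_D = (472 - 1.5Q)q_D - (107q_D). Setting ∂π_D/∂q_D = 0: 365 - 3q_D - (3/2)(q_X + q_L) = 0.
Adding the 3 conditions: 1295 − 3Q − 3Q = 0, i.e. Q = 1295/6.
Back-substituting: q_X = (470 − 1295/4)/(3/2) = 195/2, q_L = (460 − 1295/4)/(3/2) = 545/6, q_D = (365 − 1295/4)/(3/2) = 55/2.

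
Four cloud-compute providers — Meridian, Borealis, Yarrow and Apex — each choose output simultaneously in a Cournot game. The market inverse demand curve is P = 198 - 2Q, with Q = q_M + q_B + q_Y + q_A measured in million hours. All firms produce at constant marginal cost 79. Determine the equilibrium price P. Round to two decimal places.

Each firm earns π_i = (198 - 2Q)q_i - 79q_i.
First-order condition (treating rivals' output as given): 119 - 4q_i - 2·Σ_{j≠i} q_j = 0.
With identical firms every q_j equals q_i, so Σ_{j≠i} q_j = 3q_i and 119 = 10q_i, giving q_i = 119/10.
Total output Q = 238/5, so price P = 198 - 2·(238/5) = 514/5.

102.80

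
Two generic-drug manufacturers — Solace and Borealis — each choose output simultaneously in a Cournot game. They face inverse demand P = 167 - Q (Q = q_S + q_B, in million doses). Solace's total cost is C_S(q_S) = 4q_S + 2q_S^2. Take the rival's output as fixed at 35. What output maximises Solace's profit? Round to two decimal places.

21.33

With the rival's output fixed at 35, Solace's profit is π_S = (167 - 35 - q_S)q_S - (4q_S + 2q_S²) = (132 - q_S)q_S - (4q_S + 2q_S²).
∂π_S/∂q_S = 128 - 6q_S = 0, so q_S = 64/3.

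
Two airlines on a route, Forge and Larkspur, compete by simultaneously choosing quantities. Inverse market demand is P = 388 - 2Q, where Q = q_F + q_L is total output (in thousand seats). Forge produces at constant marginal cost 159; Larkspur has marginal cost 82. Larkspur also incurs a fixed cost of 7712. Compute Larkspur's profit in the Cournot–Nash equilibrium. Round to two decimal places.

Forge's profit: π_F = (388 - 2Q)q_F - (159q_F). Setting ∂π_F/∂q_F = 0: 229 - 4q_F - 2(q_L) = 0.
Larkspur's first-order condition: 306 - 4q_L - 2(q_F) = 0.
Rearranging gives the reaction functions q_F = (229 - 2q_L)/4 and q_L = (306 - 2q_F)/4.
Solving the pair: q_F = 76/3, q_L = 383/6.
Price P = 388 - 2·(535/6) = 629/3.
Larkspur's profit: (629/3 - 82)·(383/6) - 7712 = 437.3889.

437.39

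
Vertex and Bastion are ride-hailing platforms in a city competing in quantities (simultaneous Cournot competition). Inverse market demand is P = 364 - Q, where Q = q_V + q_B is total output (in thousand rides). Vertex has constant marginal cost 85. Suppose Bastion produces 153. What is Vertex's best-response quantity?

With the rival's output fixed at 153, Vertex's profit is π_V = (364 - 153 - q_V)q_V - (85q_V) = (211 - q_V)q_V - (85q_V).
∂π_V/∂q_V = 126 - 2q_V = 0, so q_V = 63.

63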